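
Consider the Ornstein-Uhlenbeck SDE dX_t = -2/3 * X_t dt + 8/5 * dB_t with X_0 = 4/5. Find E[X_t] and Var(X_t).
E[X_t] = 4*exp(-2*t/3)/5; Var(X_t) = 48/25 - 48*exp(-4*t/3)/25

The OU SDE dX = -theta X dt + sigma dB admits the integrating factor exp(theta t): d(exp(theta t) X_t) = sigma exp(theta t) dB_t. Integrating from 0 to t:
  X_t = x_0 * exp(-theta t) + sigma * int_0^t exp(-theta (t-s)) dB_s.
The Itô integral has mean 0 and (by the Itô isometry) variance sigma^2 * int_0^t exp(-2 theta (t - s)) ds = sigma^2 * (1 - exp(-2 theta t)) / (2 theta).
With theta = 2/3, sigma = 8/5, x_0 = 4/5:
  E[X_t] = 4/5 * exp(-2/3 t) = 4*exp(-2*t/3)/5
  Var(X_t) = (8/5)^2 * (1 - exp(-2*2/3 t)) / (2 * 2/3) = 48/25 - 48*exp(-4*t/3)/25.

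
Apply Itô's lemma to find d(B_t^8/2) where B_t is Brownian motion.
d(B_t^8/2) = (14*B_t^6) dt + (4*B_t^7) dB_t

Itô's formula for f(B_t) gives d f(B_t) = f'(B_t) dB_t + (1/2) f''(B_t) dt. Compute derivatives of f(x) = x^8/2:
  f'(x)  = 4*x^7
  f''(x) = 28*x^6
Substitute x = B_t and multiply the f'' term by 1/2:
  drift     = (1/2) * (28*x^6) evaluated at B_t = 14*B_t^6
  diffusion = (4*x^7) evaluated at B_t = 4*B_t^7
Therefore d(B_t^8/2) = (14*B_t^6) dt + (4*B_t^7) dB_t.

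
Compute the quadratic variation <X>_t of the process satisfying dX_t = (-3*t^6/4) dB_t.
<X>_t = 9*t^13/208

For an Itô process dX_t = a(t) dt + b(t) dB_t, the quadratic variation is <X>_t = int_0^t b(s)^2 ds (the drift term does not contribute). Here b(s) = -3*s^6/4, so
  b(s)^2 = 9*s^12/16.
Integrating from 0 to t:
  <X>_t = int_0^t (9*s^12/16) ds = 9*t^13/208.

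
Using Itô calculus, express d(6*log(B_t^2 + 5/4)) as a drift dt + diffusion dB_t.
d(6*log(B_t^2 + 5/4)) = (24*(5 - 4*B_t^2)/(4*B_t^2 + 5)^2) dt + (48*B_t/(4*B_t^2 + 5)) dB_t

Itô's formula for f(B_t) gives d f(B_t) = f'(B_t) dB_t + (1/2) f''(B_t) dt. Compute derivatives of f(x) = 6*log(x^2 + 5/4):
  f'(x)  = 48*x/(4*x^2 + 5)
  f''(x) = 48*(5 - 4*x^2)/(4*x^2 + 5)^2
Substitute x = B_t and multiply the f'' term by 1/2:
  drift     = (1/2) * (48*(5 - 4*x^2)/(4*x^2 + 5)^2) evaluated at B_t = 24*(5 - 4*B_t^2)/(4*B_t^2 + 5)^2
  diffusion = (48*x/(4*x^2 + 5)) evaluated at B_t = 48*B_t/(4*B_t^2 + 5)
Therefore d(6*log(B_t^2 + 5/4)) = (24*(5 - 4*B_t^2)/(4*B_t^2 + 5)^2) dt + (48*B_t/(4*B_t^2 + 5)) dB_t.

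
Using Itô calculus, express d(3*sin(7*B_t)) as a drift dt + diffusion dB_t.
d(3*sin(7*B_t)) = (-147*sin(7*B_t)/2) dt + (21*cos(7*B_t)) dB_t

Itô's formula for f(B_t) gives d f(B_t) = f'(B_t) dB_t + (1/2) f''(B_t) dt. Compute derivatives of f(x) = 3*sin(7*x):
  f'(x)  = 21*cos(7*x)
  f''(x) = -147*sin(7*x)
Substitute x = B_t and multiply the f'' term by 1/2:
  drift     = (1/2) * (-147*sin(7*x)) evaluated at B_t = -147*sin(7*B_t)/2
  diffusion = (21*cos(7*x)) evaluated at B_t = 21*cos(7*B_t)
Therefore d(3*sin(7*B_t)) = (-147*sin(7*B_t)/2) dt + (21*cos(7*B_t)) dB_t.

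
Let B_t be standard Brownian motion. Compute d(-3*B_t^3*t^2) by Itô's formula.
d(-3*B_t^3*t^2) = (3*B_t*t*(-2*B_t^2 - 3*t)) dt + (-9*B_t^2*t^2) dB_t

Itô's formula for f(t, x): d f(t, B_t) = (f_t + (1/2) f_xx) dt + f_x dB_t. Compute partials of f(t, x) = -3*t^2*x^3:
  f_t(t,x)  = -6*t*x^3
  f_x(t,x)  = -9*t^2*x^2
  f_xx(t,x) = -18*t^2*x
Assemble drift = f_t + (1/2) f_xx = 3*t*x*(-3*t - 2*x^2) and diffusion = f_x = -9*t^2*x^2. Substituting x = B_t:
  d(-3*B_t^3*t^2) = (3*B_t*t*(-2*B_t^2 - 3*t)) dt + (-9*B_t^2*t^2) dB_t.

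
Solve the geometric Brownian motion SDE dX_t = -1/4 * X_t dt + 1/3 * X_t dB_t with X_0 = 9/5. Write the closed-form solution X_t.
X_t = 9/5 * exp((-11/36) * t + (1/3) * B_t)

For GBM dX = mu X dt + sigma X dB with X_0 = x_0, apply Itô to Y = log X: dY = (mu - sigma^2/2) dt + sigma dB, so Y_t = log(x_0) + (mu - sigma^2/2) t + sigma B_t and hence X_t = x_0 * exp((mu - sigma^2/2) t + sigma B_t).
With mu = -1/4, sigma = 1/3, x_0 = 9/5, this gives:
  X_t = 9/5 * exp((-11/36) * t + (1/3) * B_t).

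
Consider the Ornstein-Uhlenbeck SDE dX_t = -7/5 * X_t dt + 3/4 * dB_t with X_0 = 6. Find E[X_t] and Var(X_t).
E[X_t] = 6*exp(-7*t/5); Var(X_t) = 45/224 - 45*exp(-14*t/5)/224

The OU SDE dX = -theta X dt + sigma dB admits the integrating factor exp(theta t): d(exp(theta t) X_t) = sigma exp(theta t) dB_t. Integrating from 0 to t:
  X_t = x_0 * exp(-theta t) + sigma * int_0^t exp(-theta (t-s)) dB_s.
The Itô integral has mean 0 and (by the Itô isometry) variance sigma^2 * int_0^t exp(-2 theta (t - s)) ds = sigma^2 * (1 - exp(-2 theta t)) / (2 theta).
With theta = 7/5, sigma = 3/4, x_0 = 6:
  E[X_t] = 6 * exp(-7/5 t) = 6*exp(-7*t/5)
  Var(X_t) = (3/4)^2 * (1 - exp(-2*7/5 t)) / (2 * 7/5) = 45/224 - 45*exp(-14*t/5)/224.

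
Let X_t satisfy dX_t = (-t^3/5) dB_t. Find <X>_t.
<X>_t = t^7/175

For an Itô process dX_t = a(t) dt + b(t) dB_t, the quadratic variation is <X>_t = int_0^t b(s)^2 ds (the drift term does not contribute). Here b(s) = -s^3/5, so
  b(s)^2 = s^6/25.
Integrating from 0 to t:
  <X>_t = int_0^t (s^6/25) ds = t^7/175.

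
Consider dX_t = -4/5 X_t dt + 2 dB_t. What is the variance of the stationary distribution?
lim Var(X_t) = 5/2

The OU SDE dX = -theta X dt + sigma dB admits the integrating factor exp(theta t): d(exp(theta t) X_t) = sigma exp(theta t) dB_t. Integrating from 0 to t gives X_t = x_0 * exp(-theta t) + sigma * int_0^t exp(-theta (t-s)) dB_s for any initial x_0. The Itô integral has variance (by the Itô isometry) sigma^2 * int_0^t exp(-2 theta (t - s)) ds = sigma^2 * (1 - exp(-2 theta t)) / (2 theta), independent of x_0.
With theta = 4/5, sigma = 2:
  Var(X_t) = (2)^2 * (1 - exp(-2*4/5 t)) / (2 * 4/5) = 5/2 - 5*exp(-8*t/5)/2.
As t -> infinity, exp(-2*4/5 t) -> 0, so the stationary variance is sigma^2 / (2 theta) = 5/2.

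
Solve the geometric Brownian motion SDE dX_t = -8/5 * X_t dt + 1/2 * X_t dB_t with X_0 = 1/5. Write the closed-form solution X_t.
X_t = 1/5 * exp((-69/40) * t + (1/2) * B_t)

For GBM dX = mu X dt + sigma X dB with X_0 = x_0, apply Itô to Y = log X: dY = (mu - sigma^2/2) dt + sigma dB, so Y_t = log(x_0) + (mu - sigma^2/2) t + sigma B_t and hence X_t = x_0 * exp((mu - sigma^2/2) t + sigma B_t).
With mu = -8/5, sigma = 1/2, x_0 = 1/5, this gives:
  X_t = 1/5 * exp((-69/40) * t + (1/2) * B_t).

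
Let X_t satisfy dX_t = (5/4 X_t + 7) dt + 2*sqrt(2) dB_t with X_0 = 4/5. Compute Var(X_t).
Var(X_t) = 16*exp(5*t/2)/5 - 16/5

The variance V(t) = Var(X_t) satisfies V'(t) = 2 a V(t) + c^2 with V(0) = 0 (drift coefficient is linear in X, diffusion is constant). With a = 5/4, c = 2*sqrt(2), the solution is
  V(t) = (c^2 / (2 a)) * (exp(2 a t) - 1)
       = ((2*sqrt(2))^2 / (2*(5/4))) * (exp((5/2) t) - 1)
       = 16*exp(5*t/2)/5 - 16/5.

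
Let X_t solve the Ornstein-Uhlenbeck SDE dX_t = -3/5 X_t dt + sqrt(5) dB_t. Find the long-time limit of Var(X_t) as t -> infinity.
lim Var(X_t) = 25/6

The OU SDE dX = -theta X dt + sigma dB admits the integrating factor exp(theta t): d(exp(theta t) X_t) = sigma exp(theta t) dB_t. Integrating from 0 to t gives X_t = x_0 * exp(-theta t) + sigma * int_0^t exp(-theta (t-s)) dB_s for any initial x_0. The Itô integral has variance (by the Itô isometry) sigma^2 * int_0^t exp(-2 theta (t - s)) ds = sigma^2 * (1 - exp(-2 theta t)) / (2 theta), independent of x_0.
With theta = 3/5, sigma = sqrt(5):
  Var(X_t) = (sqrt(5))^2 * (1 - exp(-2*3/5 t)) / (2 * 3/5) = 25/6 - 25*exp(-6*t/5)/6.
As t -> infinity, exp(-2*3/5 t) -> 0, so the stationary variance is sigma^2 / (2 theta) = 25/6.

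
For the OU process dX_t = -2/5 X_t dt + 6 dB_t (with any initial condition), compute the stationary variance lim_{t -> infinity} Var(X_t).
lim Var(X_t) = 45

The OU SDE dX = -theta X dt + sigma dB admits the integrating factor exp(theta t): d(exp(theta t) X_t) = sigma exp(theta t) dB_t. Integrating from 0 to t gives X_t = x_0 * exp(-theta t) + sigma * int_0^t exp(-theta (t-s)) dB_s for any initial x_0. The Itô integral has variance (by the Itô isometry) sigma^2 * int_0^t exp(-2 theta (t - s)) ds = sigma^2 * (1 - exp(-2 theta t)) / (2 theta), independent of x_0.
With theta = 2/5, sigma = 6:
  Var(X_t) = (6)^2 * (1 - exp(-2*2/5 t)) / (2 * 2/5) = 45 - 45*exp(-4*t/5).
As t -> infinity, exp(-2*2/5 t) -> 0, so the stationary variance is sigma^2 / (2 theta) = 45.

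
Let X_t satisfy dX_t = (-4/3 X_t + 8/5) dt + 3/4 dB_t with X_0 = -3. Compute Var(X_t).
Var(X_t) = 27/128 - 27*exp(-8*t/3)/128

The variance V(t) = Var(X_t) satisfies V'(t) = 2 a V(t) + c^2 with V(0) = 0 (drift coefficient is linear in X, diffusion is constant). With a = -4/3, c = 3/4, the solution is
  V(t) = (c^2 / (2 a)) * (exp(2 a t) - 1)
       = ((3/4)^2 / (2*(-4/3))) * (exp((-8/3) t) - 1)
       = 27/128 - 27*exp(-8*t/3)/128.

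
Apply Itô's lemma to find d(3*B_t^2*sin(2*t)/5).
d(3*B_t^2*sin(2*t)/5) = (6*B_t^2*cos(2*t)/5 + 3*sin(2*t)/5) dt + (6*B_t*sin(2*t)/5) dB_t

Itô's formula for f(t, x): d f(t, B_t) = (f_t + (1/2) f_xx) dt + f_x dB_t. Compute partials of f(t, x) = 3*x^2*sin(2*t)/5:
  f_t(t,x)  = 6*x^2*cos(2*t)/5
  f_x(t,x)  = 6*x*sin(2*t)/5
  f_xx(t,x) = 6*sin(2*t)/5
Assemble drift = f_t + (1/2) f_xx = 6*x^2*cos(2*t)/5 + 3*sin(2*t)/5 and diffusion = f_x = 6*x*sin(2*t)/5. Substituting x = B_t:
  d(3*B_t^2*sin(2*t)/5) = (6*B_t^2*cos(2*t)/5 + 3*sin(2*t)/5) dt + (6*B_t*sin(2*t)/5) dB_t.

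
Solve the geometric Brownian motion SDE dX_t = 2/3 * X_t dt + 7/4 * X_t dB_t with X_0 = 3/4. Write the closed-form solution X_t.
X_t = 3/4 * exp((-83/96) * t + (7/4) * B_t)

For GBM dX = mu X dt + sigma X dB with X_0 = x_0, apply Itô to Y = log X: dY = (mu - sigma^2/2) dt + sigma dB, so Y_t = log(x_0) + (mu - sigma^2/2) t + sigma B_t and hence X_t = x_0 * exp((mu - sigma^2/2) t + sigma B_t).
With mu = 2/3, sigma = 7/4, x_0 = 3/4, this gives:
  X_t = 3/4 * exp((-83/96) * t + (7/4) * B_t).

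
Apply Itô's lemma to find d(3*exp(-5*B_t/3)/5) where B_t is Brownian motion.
d(3*exp(-5*B_t/3)/5) = (5*exp(-5*B_t/3)/6) dt + (-exp(-5*B_t/3)) dB_t

Itô's formula for f(B_t) gives d f(B_t) = f'(B_t) dB_t + (1/2) f''(B_t) dt. Compute derivatives of f(x) = 3*exp(-5*x/3)/5:
  f'(x)  = -exp(-5*x/3)
  f''(x) = 5*exp(-5*x/3)/3
Substitute x = B_t and multiply the f'' term by 1/2:
  drift     = (1/2) * (5*exp(-5*x/3)/3) evaluated at B_t = 5*exp(-5*B_t/3)/6
  diffusion = (-exp(-5*x/3)) evaluated at B_t = -exp(-5*B_t/3)
Therefore d(3*exp(-5*B_t/3)/5) = (5*exp(-5*B_t/3)/6) dt + (-exp(-5*B_t/3)) dB_t.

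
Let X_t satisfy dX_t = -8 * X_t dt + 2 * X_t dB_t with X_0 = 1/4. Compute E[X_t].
E[X_t] = exp(-8*t)/4

For GBM dX = mu X dt + sigma X dB with X_0 = x_0, apply Itô to Y = log X: dY = (mu - sigma^2/2) dt + sigma dB, so Y_t = log(x_0) + (mu - sigma^2/2) t + sigma B_t and hence X_t = x_0 * exp((mu - sigma^2/2) t + sigma B_t).
With mu = -8, sigma = 2, x_0 = 1/4, this gives:
  X_t = 1/4 * exp((-10) * t + (2) * B_t).
Since sigma*B_t ~ Normal(0, sigma^2 t), E[exp(sigma*B_t)] = exp(sigma^2 t / 2); so E[X_t] = x_0 * exp((mu - sigma^2/2) t) * exp(sigma^2 t / 2) = x_0 * exp(mu t) = exp(-8*t)/4.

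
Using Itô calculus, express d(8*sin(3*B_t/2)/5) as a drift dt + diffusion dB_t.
d(8*sin(3*B_t/2)/5) = (-9*sin(3*B_t/2)/5) dt + (12*cos(3*B_t/2)/5) dB_t

Itô's formula for f(B_t) gives d f(B_t) = f'(B_t) dB_t + (1/2) f''(B_t) dt. Compute derivatives of f(x) = 8*sin(3*x/2)/5:
  f'(x)  = 12*cos(3*x/2)/5
  f''(x) = -18*sin(3*x/2)/5
Substitute x = B_t and multiply the f'' term by 1/2:
  drift     = (1/2) * (-18*sin(3*x/2)/5) evaluated at B_t = -9*sin(3*B_t/2)/5
  diffusion = (12*cos(3*x/2)/5) evaluated at B_t = 12*cos(3*B_t/2)/5
Therefore d(8*sin(3*B_t/2)/5) = (-9*sin(3*B_t/2)/5) dt + (12*cos(3*B_t/2)/5) dB_t.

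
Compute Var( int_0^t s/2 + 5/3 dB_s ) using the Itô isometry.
Var = t*(3*t^2 + 30*t + 100)/36

The Itô integral of a deterministic integrand f(s) has mean 0 because each increment f(s) * (B_{s+ds} - B_s) has mean 0. By the Itô isometry:
  Var( int_0^t f(s) dB_s ) = E[ (int_0^t f(s) dB_s)^2 ] = int_0^t f(s)^2 ds.
Here f(s) = s/2 + 5/3, so f(s)^2 = (3*s + 10)^2/36. Integrate:
  int_0^t ((3*s + 10)^2/36) ds = t*(3*t^2 + 30*t + 100)/36.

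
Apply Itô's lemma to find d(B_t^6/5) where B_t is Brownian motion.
d(B_t^6/5) = (3*B_t^4) dt + (6*B_t^5/5) dB_t

Itô's formula for f(B_t) gives d f(B_t) = f'(B_t) dB_t + (1/2) f''(B_t) dt. Compute derivatives of f(x) = x^6/5:
  f'(x)  = 6*x^5/5
  f''(x) = 6*x^4
Substitute x = B_t and multiply the f'' term by 1/2:
  drift     = (1/2) * (6*x^4) evaluated at B_t = 3*B_t^4
  diffusion = (6*x^5/5) evaluated at B_t = 6*B_t^5/5
Therefore d(B_t^6/5) = (3*B_t^4) dt + (6*B_t^5/5) dB_t.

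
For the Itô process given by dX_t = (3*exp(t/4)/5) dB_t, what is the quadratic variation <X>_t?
<X>_t = 18*exp(t/2)/25 - 18/25

For an Itô process dX_t = a(t) dt + b(t) dB_t, the quadratic variation is <X>_t = int_0^t b(s)^2 ds (the drift term does not contribute). Here b(s) = 3*exp(s/4)/5, so
  b(s)^2 = 9*exp(s/2)/25.
Integrating from 0 to t:
  <X>_t = int_0^t (9*exp(s/2)/25) ds = 18*exp(t/2)/25 - 18/25.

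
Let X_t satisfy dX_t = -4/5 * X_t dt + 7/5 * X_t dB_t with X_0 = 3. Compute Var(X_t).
Var(X_t) = (9*exp(49*t/25) - 9)*exp(-8*t/5)

For GBM dX = mu X dt + sigma X dB with X_0 = x_0, apply Itô to Y = log X: dY = (mu - sigma^2/2) dt + sigma dB, so Y_t = log(x_0) + (mu - sigma^2/2) t + sigma B_t and hence X_t = x_0 * exp((mu - sigma^2/2) t + sigma B_t).
With mu = -4/5, sigma = 7/5, x_0 = 3, this gives:
  X_t = 3 * exp((-89/50) * t + (7/5) * B_t).
Since sigma*B_t ~ Normal(0, sigma^2 t), E[exp(sigma*B_t)] = exp(sigma^2 t / 2); so E[X_t] = x_0 * exp((mu - sigma^2/2) t) * exp(sigma^2 t / 2) = x_0 * exp(mu t) = 3*exp(-4*t/5).
Var(X_t) = E[X_t^2] - (E[X_t])^2 = x_0^2 * exp(2 mu t) * (exp(sigma^2 t) - 1) = (9*exp(49*t/25) - 9)*exp(-8*t/5).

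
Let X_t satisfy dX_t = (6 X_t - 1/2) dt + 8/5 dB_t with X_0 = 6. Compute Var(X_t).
Var(X_t) = 16*exp(12*t)/75 - 16/75

The variance V(t) = Var(X_t) satisfies V'(t) = 2 a V(t) + c^2 with V(0) = 0 (drift coefficient is linear in X, diffusion is constant). With a = 6, c = 8/5, the solution is
  V(t) = (c^2 / (2 a)) * (exp(2 a t) - 1)
       = ((8/5)^2 / (2*6)) * (exp(12 t) - 1)
       = 16*exp(12*t)/75 - 16/75.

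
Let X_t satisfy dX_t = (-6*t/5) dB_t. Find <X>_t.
<X>_t = 12*t^3/25

For an Itô process dX_t = a(t) dt + b(t) dB_t, the quadratic variation is <X>_t = int_0^t b(s)^2 ds (the drift term does not contribute). Here b(s) = -6*s/5, so
  b(s)^2 = 36*s^2/25.
Integrating from 0 to t:
  <X>_t = int_0^t (36*s^2/25) ds = 12*t^3/25.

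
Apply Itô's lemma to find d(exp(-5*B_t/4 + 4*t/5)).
d(exp(-5*B_t/4 + 4*t/5)) = (253*exp(-5*B_t/4 + 4*t/5)/160) dt + (-5*exp(-5*B_t/4 + 4*t/5)/4) dB_t

Itô's formula for f(t, x): d f(t, B_t) = (f_t + (1/2) f_xx) dt + f_x dB_t. Compute partials of f(t, x) = exp(4*t/5 - 5*x/4):
  f_t(t,x)  = 4*exp(4*t/5 - 5*x/4)/5
  f_x(t,x)  = -5*exp(4*t/5 - 5*x/4)/4
  f_xx(t,x) = 25*exp(4*t/5 - 5*x/4)/16
Assemble drift = f_t + (1/2) f_xx = 253*exp(4*t/5 - 5*x/4)/160 and diffusion = f_x = -5*exp(4*t/5 - 5*x/4)/4. Substituting x = B_t:
  d(exp(-5*B_t/4 + 4*t/5)) = (253*exp(-5*B_t/4 + 4*t/5)/160) dt + (-5*exp(-5*B_t/4 + 4*t/5)/4) dB_t.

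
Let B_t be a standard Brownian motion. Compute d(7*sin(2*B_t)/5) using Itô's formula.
d(7*sin(2*B_t)/5) = (-14*sin(2*B_t)/5) dt + (14*cos(2*B_t)/5) dB_t

Itô's formula for f(B_t) gives d f(B_t) = f'(B_t) dB_t + (1/2) f''(B_t) dt. Compute derivatives of f(x) = 7*sin(2*x)/5:
  f'(x)  = 14*cos(2*x)/5
  f''(x) = -28*sin(2*x)/5
Substitute x = B_t and multiply the f'' term by 1/2:
  drift     = (1/2) * (-28*sin(2*x)/5) evaluated at B_t = -14*sin(2*B_t)/5
  diffusion = (14*cos(2*x)/5) evaluated at B_t = 14*cos(2*B_t)/5
Therefore d(7*sin(2*B_t)/5) = (-14*sin(2*B_t)/5) dt + (14*cos(2*B_t)/5) dB_t.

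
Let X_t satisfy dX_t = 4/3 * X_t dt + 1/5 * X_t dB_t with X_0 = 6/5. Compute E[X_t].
E[X_t] = 6*exp(4*t/3)/5

For GBM dX = mu X dt + sigma X dB with X_0 = x_0, apply Itô to Y = log X: dY = (mu - sigma^2/2) dt + sigma dB, so Y_t = log(x_0) + (mu - sigma^2/2) t + sigma B_t and hence X_t = x_0 * exp((mu - sigma^2/2) t + sigma B_t).
With mu = 4/3, sigma = 1/5, x_0 = 6/5, this gives:
  X_t = 6/5 * exp((197/150) * t + (1/5) * B_t).
Since sigma*B_t ~ Normal(0, sigma^2 t), E[exp(sigma*B_t)] = exp(sigma^2 t / 2); so E[X_t] = x_0 * exp((mu - sigma^2/2) t) * exp(sigma^2 t / 2) = x_0 * exp(mu t) = 6*exp(4*t/3)/5.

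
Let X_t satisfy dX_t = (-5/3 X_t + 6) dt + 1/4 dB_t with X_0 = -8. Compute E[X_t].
E[X_t] = 18/5 - 58*exp(-5*t/3)/5

Taking expectations and using E[dB_t] = 0, the mean m(t) = E[X_t] satisfies the ODE m'(t) = a m(t) + b with m(0) = x_0. With a = -5/3, b = 6, x_0 = -8, the solution is
  m(t) = x_0 * exp(a t) + (b/a) * (exp(a t) - 1)
       = (-8) * exp((-5/3) t) + (6/(-5/3)) * (exp((-5/3) t) - 1)
       = 18/5 - 58*exp(-5*t/3)/5.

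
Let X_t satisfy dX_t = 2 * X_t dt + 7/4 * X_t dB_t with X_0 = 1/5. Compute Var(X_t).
Var(X_t) = (exp(49*t/16) - 1)*exp(4*t)/25

For GBM dX = mu X dt + sigma X dB with X_0 = x_0, apply Itô to Y = log X: dY = (mu - sigma^2/2) dt + sigma dB, so Y_t = log(x_0) + (mu - sigma^2/2) t + sigma B_t and hence X_t = x_0 * exp((mu - sigma^2/2) t + sigma B_t).
With mu = 2, sigma = 7/4, x_0 = 1/5, this gives:
  X_t = 1/5 * exp((15/32) * t + (7/4) * B_t).
Since sigma*B_t ~ Normal(0, sigma^2 t), E[exp(sigma*B_t)] = exp(sigma^2 t / 2); so E[X_t] = x_0 * exp((mu - sigma^2/2) t) * exp(sigma^2 t / 2) = x_0 * exp(mu t) = exp(2*t)/5.
Var(X_t) = E[X_t^2] - (E[X_t])^2 = x_0^2 * exp(2 mu t) * (exp(sigma^2 t) - 1) = (exp(49*t/16) - 1)*exp(4*t)/25.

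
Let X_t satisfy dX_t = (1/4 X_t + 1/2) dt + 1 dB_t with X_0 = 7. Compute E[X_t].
E[X_t] = 9*exp(t/4) - 2

Taking expectations and using E[dB_t] = 0, the mean m(t) = E[X_t] satisfies the ODE m'(t) = a m(t) + b with m(0) = x_0. With a = 1/4, b = 1/2, x_0 = 7, the solution is
  m(t) = x_0 * exp(a t) + (b/a) * (exp(a t) - 1)
       = 7 * exp((1/4) t) + ((1/2)/(1/4)) * (exp((1/4) t) - 1)
       = 9*exp(t/4) - 2.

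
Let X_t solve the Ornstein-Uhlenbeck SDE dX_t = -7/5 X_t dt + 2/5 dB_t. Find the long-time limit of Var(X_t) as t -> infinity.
lim Var(X_t) = 2/35

The OU SDE dX = -theta X dt + sigma dB admits the integrating factor exp(theta t): d(exp(theta t) X_t) = sigma exp(theta t) dB_t. Integrating from 0 to t gives X_t = x_0 * exp(-theta t) + sigma * int_0^t exp(-theta (t-s)) dB_s for any initial x_0. The Itô integral has variance (by the Itô isometry) sigma^2 * int_0^t exp(-2 theta (t - s)) ds = sigma^2 * (1 - exp(-2 theta t)) / (2 theta), independent of x_0.
With theta = 7/5, sigma = 2/5:
  Var(X_t) = (2/5)^2 * (1 - exp(-2*7/5 t)) / (2 * 7/5) = 2/35 - 2*exp(-14*t/5)/35.
As t -> infinity, exp(-2*7/5 t) -> 0, so the stationary variance is sigma^2 / (2 theta) = 2/35.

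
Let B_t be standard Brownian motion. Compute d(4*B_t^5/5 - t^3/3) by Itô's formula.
d(4*B_t^5/5 - t^3/3) = (8*B_t^3 - t^2) dt + (4*B_t^4) dB_t

Itô's formula for f(t, x): d f(t, B_t) = (f_t + (1/2) f_xx) dt + f_x dB_t. Compute partials of f(t, x) = -t^3/3 + 4*x^5/5:
  f_t(t,x)  = -t^2
  f_x(t,x)  = 4*x^4
  f_xx(t,x) = 16*x^3
Assemble drift = f_t + (1/2) f_xx = -t^2 + 8*x^3 and diffusion = f_x = 4*x^4. Substituting x = B_t:
  d(4*B_t^5/5 - t^3/3) = (8*B_t^3 - t^2) dt + (4*B_t^4) dB_t.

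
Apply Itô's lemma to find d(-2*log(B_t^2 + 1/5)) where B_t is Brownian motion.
d(-2*log(B_t^2 + 1/5)) = (10*(5*B_t^2 - 1)/(5*B_t^2 + 1)^2) dt + (-20*B_t/(5*B_t^2 + 1)) dB_t

Itô's formula for f(B_t) gives d f(B_t) = f'(B_t) dB_t + (1/2) f''(B_t) dt. Compute derivatives of f(x) = -2*log(x^2 + 1/5):
  f'(x)  = -20*x/(5*x^2 + 1)
  f''(x) = 20*(5*x^2 - 1)/(5*x^2 + 1)^2
Substitute x = B_t and multiply the f'' term by 1/2:
  drift     = (1/2) * (20*(5*x^2 - 1)/(5*x^2 + 1)^2) evaluated at B_t = 10*(5*B_t^2 - 1)/(5*B_t^2 + 1)^2
  diffusion = (-20*x/(5*x^2 + 1)) evaluated at B_t = -20*B_t/(5*B_t^2 + 1)
Therefore d(-2*log(B_t^2 + 1/5)) = (10*(5*B_t^2 - 1)/(5*B_t^2 + 1)^2) dt + (-20*B_t/(5*B_t^2 + 1)) dB_t.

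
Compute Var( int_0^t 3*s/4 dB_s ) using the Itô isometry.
Var = 3*t^3/16

The Itô integral of a deterministic integrand f(s) has mean 0 because each increment f(s) * (B_{s+ds} - B_s) has mean 0. By the Itô isometry:
  Var( int_0^t f(s) dB_s ) = E[ (int_0^t f(s) dB_s)^2 ] = int_0^t f(s)^2 ds.
Here f(s) = 3*s/4, so f(s)^2 = 9*s^2/16. Integrate:
  int_0^t (9*s^2/16) ds = 3*t^3/16.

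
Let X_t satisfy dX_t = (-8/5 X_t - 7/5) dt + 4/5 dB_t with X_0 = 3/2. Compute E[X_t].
E[X_t] = -7/8 + 19*exp(-8*t/5)/8

Taking expectations and using E[dB_t] = 0, the mean m(t) = E[X_t] satisfies the ODE m'(t) = a m(t) + b with m(0) = x_0. With a = -8/5, b = -7/5, x_0 = 3/2, the solution is
  m(t) = x_0 * exp(a t) + (b/a) * (exp(a t) - 1)
       = (3/2) * exp((-8/5) t) + ((-7/5)/(-8/5)) * (exp((-8/5) t) - 1)
       = -7/8 + 19*exp(-8*t/5)/8.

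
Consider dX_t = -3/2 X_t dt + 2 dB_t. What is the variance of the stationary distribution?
lim Var(X_t) = 4/3

The OU SDE dX = -theta X dt + sigma dB admits the integrating factor exp(theta t): d(exp(theta t) X_t) = sigma exp(theta t) dB_t. Integrating from 0 to t gives X_t = x_0 * exp(-theta t) + sigma * int_0^t exp(-theta (t-s)) dB_s for any initial x_0. The Itô integral has variance (by the Itô isometry) sigma^2 * int_0^t exp(-2 theta (t - s)) ds = sigma^2 * (1 - exp(-2 theta t)) / (2 theta), independent of x_0.
With theta = 3/2, sigma = 2:
  Var(X_t) = (2)^2 * (1 - exp(-2*3/2 t)) / (2 * 3/2) = 4/3 - 4*exp(-3*t)/3.
As t -> infinity, exp(-2*3/2 t) -> 0, so the stationary variance is sigma^2 / (2 theta) = 4/3.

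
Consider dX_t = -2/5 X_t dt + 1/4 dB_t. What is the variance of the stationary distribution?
lim Var(X_t) = 5/64

The OU SDE dX = -theta X dt + sigma dB admits the integrating factor exp(theta t): d(exp(theta t) X_t) = sigma exp(theta t) dB_t. Integrating from 0 to t gives X_t = x_0 * exp(-theta t) + sigma * int_0^t exp(-theta (t-s)) dB_s for any initial x_0. The Itô integral has variance (by the Itô isometry) sigma^2 * int_0^t exp(-2 theta (t - s)) ds = sigma^2 * (1 - exp(-2 theta t)) / (2 theta), independent of x_0.
With theta = 2/5, sigma = 1/4:
  Var(X_t) = (1/4)^2 * (1 - exp(-2*2/5 t)) / (2 * 2/5) = 5/64 - 5*exp(-4*t/5)/64.
As t -> infinity, exp(-2*2/5 t) -> 0, so the stationary variance is sigma^2 / (2 theta) = 5/64.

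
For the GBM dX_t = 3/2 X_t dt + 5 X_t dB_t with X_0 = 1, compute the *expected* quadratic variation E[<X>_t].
E[<X>_t] = 25*exp(28*t)/28 - 25/28

<X>_t = int_0^t (5 * X_s)^2 ds. Taking expectation inside the integral: E[<X>_t] = 5^2 * int_0^t E[X_s^2] ds. For GBM, E[X_s^2] = x_0^2 * exp((2 mu + sigma^2) s). Integrating:
  E[<X>_t] = 5^2 * 1^2 * (exp((2*(3/2) + 5^2) t) - 1) / (2*(3/2) + 5^2)
           = 5^2 * 1^2 * (exp(28 t) - 1) / 28 = 25*exp(28*t)/28 - 25/28.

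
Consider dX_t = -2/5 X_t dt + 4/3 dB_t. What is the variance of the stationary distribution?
lim Var(X_t) = 20/9

The OU SDE dX = -theta X dt + sigma dB admits the integrating factor exp(theta t): d(exp(theta t) X_t) = sigma exp(theta t) dB_t. Integrating from 0 to t gives X_t = x_0 * exp(-theta t) + sigma * int_0^t exp(-theta (t-s)) dB_s for any initial x_0. The Itô integral has variance (by the Itô isometry) sigma^2 * int_0^t exp(-2 theta (t - s)) ds = sigma^2 * (1 - exp(-2 theta t)) / (2 theta), independent of x_0.
With theta = 2/5, sigma = 4/3:
  Var(X_t) = (4/3)^2 * (1 - exp(-2*2/5 t)) / (2 * 2/5) = 20/9 - 20*exp(-4*t/5)/9.
As t -> infinity, exp(-2*2/5 t) -> 0, so the stationary variance is sigma^2 / (2 theta) = 20/9.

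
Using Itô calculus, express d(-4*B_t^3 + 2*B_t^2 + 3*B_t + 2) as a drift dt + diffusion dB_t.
d(-4*B_t^3 + 2*B_t^2 + 3*B_t + 2) = (2 - 12*B_t) dt + (-12*B_t^2 + 4*B_t + 3) dB_t

Itô's formula for f(B_t) gives d f(B_t) = f'(B_t) dB_t + (1/2) f''(B_t) dt. Compute derivatives of f(x) = -4*x^3 + 2*x^2 + 3*x + 2:
  f'(x)  = -12*x^2 + 4*x + 3
  f''(x) = 4 - 24*x
Substitute x = B_t and multiply the f'' term by 1/2:
  drift     = (1/2) * (4 - 24*x) evaluated at B_t = 2 - 12*B_t
  diffusion = (-12*x^2 + 4*x + 3) evaluated at B_t = -12*B_t^2 + 4*B_t + 3
Therefore d(-4*B_t^3 + 2*B_t^2 + 3*B_t + 2) = (2 - 12*B_t) dt + (-12*B_t^2 + 4*B_t + 3) dB_t.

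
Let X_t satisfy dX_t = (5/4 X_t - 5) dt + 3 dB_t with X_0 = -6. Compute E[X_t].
E[X_t] = 4 - 10*exp(5*t/4)

Taking expectations and using E[dB_t] = 0, the mean m(t) = E[X_t] satisfies the ODE m'(t) = a m(t) + b with m(0) = x_0. With a = 5/4, b = -5, x_0 = -6, the solution is
  m(t) = x_0 * exp(a t) + (b/a) * (exp(a t) - 1)
       = (-6) * exp((5/4) t) + ((-5)/(5/4)) * (exp((5/4) t) - 1)
       = 4 - 10*exp(5*t/4).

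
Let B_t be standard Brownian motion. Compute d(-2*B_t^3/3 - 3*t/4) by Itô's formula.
d(-2*B_t^3/3 - 3*t/4) = (-2*B_t - 3/4) dt + (-2*B_t^2) dB_t

Itô's formula for f(t, x): d f(t, B_t) = (f_t + (1/2) f_xx) dt + f_x dB_t. Compute partials of f(t, x) = -3*t/4 - 2*x^3/3:
  f_t(t,x)  = -3/4
  f_x(t,x)  = -2*x^2
  f_xx(t,x) = -4*x
Assemble drift = f_t + (1/2) f_xx = -2*x - 3/4 and diffusion = f_x = -2*x^2. Substituting x = B_t:
  d(-2*B_t^3/3 - 3*t/4) = (-2*B_t - 3/4) dt + (-2*B_t^2) dB_t.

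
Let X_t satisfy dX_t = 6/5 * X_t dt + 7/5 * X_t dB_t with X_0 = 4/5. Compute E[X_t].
E[X_t] = 4*exp(6*t/5)/5

For GBM dX = mu X dt + sigma X dB with X_0 = x_0, apply Itô to Y = log X: dY = (mu - sigma^2/2) dt + sigma dB, so Y_t = log(x_0) + (mu - sigma^2/2) t + sigma B_t and hence X_t = x_0 * exp((mu - sigma^2/2) t + sigma B_t).
With mu = 6/5, sigma = 7/5, x_0 = 4/5, this gives:
  X_t = 4/5 * exp((11/50) * t + (7/5) * B_t).
Since sigma*B_t ~ Normal(0, sigma^2 t), E[exp(sigma*B_t)] = exp(sigma^2 t / 2); so E[X_t] = x_0 * exp((mu - sigma^2/2) t) * exp(sigma^2 t / 2) = x_0 * exp(mu t) = 4*exp(6*t/5)/5.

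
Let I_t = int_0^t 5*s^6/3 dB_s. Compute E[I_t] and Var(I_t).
E[I_t] = 0; Var(I_t) = 25*t^13/117

The Itô integral of a deterministic integrand f(s) has mean 0 because each increment f(s) * (B_{s+ds} - B_s) has mean 0. By the Itô isometry:
  Var( int_0^t f(s) dB_s ) = E[ (int_0^t f(s) dB_s)^2 ] = int_0^t f(s)^2 ds.
Here f(s) = 5*s^6/3, so f(s)^2 = 25*s^12/9. Integrate:
  int_0^t (25*s^12/9) ds = 25*t^13/117.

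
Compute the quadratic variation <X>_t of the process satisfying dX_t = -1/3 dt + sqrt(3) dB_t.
<X>_t = 3*t

For an Itô process dX_t = a(t) dt + b(t) dB_t, the quadratic variation is <X>_t = int_0^t b(s)^2 ds (the drift term does not contribute). Here b(s) = sqrt(3), so
  b(s)^2 = 3.
Integrating from 0 to t:
  <X>_t = int_0^t (3) ds = 3*t.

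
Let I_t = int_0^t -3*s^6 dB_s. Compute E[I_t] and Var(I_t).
E[I_t] = 0; Var(I_t) = 9*t^13/13

The Itô integral of a deterministic integrand f(s) has mean 0 because each increment f(s) * (B_{s+ds} - B_s) has mean 0. By the Itô isometry:
  Var( int_0^t f(s) dB_s ) = E[ (int_0^t f(s) dB_s)^2 ] = int_0^t f(s)^2 ds.
Here f(s) = -3*s^6, so f(s)^2 = 9*s^12. Integrate:
  int_0^t (9*s^12) ds = 9*t^13/13.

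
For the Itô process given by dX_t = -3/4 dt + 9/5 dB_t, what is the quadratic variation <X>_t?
<X>_t = 81*t/25

For an Itô process dX_t = a(t) dt + b(t) dB_t, the quadratic variation is <X>_t = int_0^t b(s)^2 ds (the drift term does not contribute). Here b(s) = 9/5, so
  b(s)^2 = 81/25.
Integrating from 0 to t:
  <X>_t = int_0^t (81/25) ds = 81*t/25.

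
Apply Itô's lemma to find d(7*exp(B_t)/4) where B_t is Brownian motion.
d(7*exp(B_t)/4) = (7*exp(B_t)/8) dt + (7*exp(B_t)/4) dB_t

Itô's formula for f(B_t) gives d f(B_t) = f'(B_t) dB_t + (1/2) f''(B_t) dt. Compute derivatives of f(x) = 7*exp(x)/4:
  f'(x)  = 7*exp(x)/4
  f''(x) = 7*exp(x)/4
Substitute x = B_t and multiply the f'' term by 1/2:
  drift     = (1/2) * (7*exp(x)/4) evaluated at B_t = 7*exp(B_t)/8
  diffusion = (7*exp(x)/4) evaluated at B_t = 7*exp(B_t)/4
Therefore d(7*exp(B_t)/4) = (7*exp(B_t)/8) dt + (7*exp(B_t)/4) dB_t.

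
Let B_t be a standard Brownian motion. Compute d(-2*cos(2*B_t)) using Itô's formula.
d(-2*cos(2*B_t)) = (4*cos(2*B_t)) dt + (4*sin(2*B_t)) dB_t

Itô's formula for f(B_t) gives d f(B_t) = f'(B_t) dB_t + (1/2) f''(B_t) dt. Compute derivatives of f(x) = -2*cos(2*x):
  f'(x)  = 4*sin(2*x)
  f''(x) = 8*cos(2*x)
Substitute x = B_t and multiply the f'' term by 1/2:
  drift     = (1/2) * (8*cos(2*x)) evaluated at B_t = 4*cos(2*B_t)
  diffusion = (4*sin(2*x)) evaluated at B_t = 4*sin(2*B_t)
Therefore d(-2*cos(2*B_t)) = (4*cos(2*B_t)) dt + (4*sin(2*B_t)) dB_t.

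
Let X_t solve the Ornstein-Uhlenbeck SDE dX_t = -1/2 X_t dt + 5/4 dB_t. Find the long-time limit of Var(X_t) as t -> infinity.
lim Var(X_t) = 25/16

The OU SDE dX = -theta X dt + sigma dB admits the integrating factor exp(theta t): d(exp(theta t) X_t) = sigma exp(theta t) dB_t. Integrating from 0 to t gives X_t = x_0 * exp(-theta t) + sigma * int_0^t exp(-theta (t-s)) dB_s for any initial x_0. The Itô integral has variance (by the Itô isometry) sigma^2 * int_0^t exp(-2 theta (t - s)) ds = sigma^2 * (1 - exp(-2 theta t)) / (2 theta), independent of x_0.
With theta = 1/2, sigma = 5/4:
  Var(X_t) = (5/4)^2 * (1 - exp(-2*1/2 t)) / (2 * 1/2) = 25/16 - 25*exp(-t)/16.
As t -> infinity, exp(-2*1/2 t) -> 0, so the stationary variance is sigma^2 / (2 theta) = 25/16.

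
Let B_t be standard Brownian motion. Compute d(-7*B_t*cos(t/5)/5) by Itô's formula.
d(-7*B_t*cos(t/5)/5) = (7*B_t*sin(t/5)/25) dt + (-7*cos(t/5)/5) dB_t

Itô's formula for f(t, x): d f(t, B_t) = (f_t + (1/2) f_xx) dt + f_x dB_t. Compute partials of f(t, x) = -7*x*cos(t/5)/5:
  f_t(t,x)  = 7*x*sin(t/5)/25
  f_x(t,x)  = -7*cos(t/5)/5
  f_xx(t,x) = 0
Assemble drift = f_t + (1/2) f_xx = 7*x*sin(t/5)/25 and diffusion = f_x = -7*cos(t/5)/5. Substituting x = B_t:
  d(-7*B_t*cos(t/5)/5) = (7*B_t*sin(t/5)/25) dt + (-7*cos(t/5)/5) dB_t.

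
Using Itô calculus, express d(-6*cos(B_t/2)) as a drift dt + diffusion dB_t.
d(-6*cos(B_t/2)) = (3*cos(B_t/2)/4) dt + (3*sin(B_t/2)) dB_t

Itô's formula for f(B_t) gives d f(B_t) = f'(B_t) dB_t + (1/2) f''(B_t) dt. Compute derivatives of f(x) = -6*cos(x/2):
  f'(x)  = 3*sin(x/2)
  f''(x) = 3*cos(x/2)/2
Substitute x = B_t and multiply the f'' term by 1/2:
  drift     = (1/2) * (3*cos(x/2)/2) evaluated at B_t = 3*cos(B_t/2)/4
  diffusion = (3*sin(x/2)) evaluated at B_t = 3*sin(B_t/2)
Therefore d(-6*cos(B_t/2)) = (3*cos(B_t/2)/4) dt + (3*sin(B_t/2)) dB_t.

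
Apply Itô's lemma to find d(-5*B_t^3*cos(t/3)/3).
d(-5*B_t^3*cos(t/3)/3) = (5*B_t*(B_t^2*sin(t/3) - 9*cos(t/3))/9) dt + (-5*B_t^2*cos(t/3)) dB_t

Itô's formula for f(t, x): d f(t, B_t) = (f_t + (1/2) f_xx) dt + f_x dB_t. Compute partials of f(t, x) = -5*x^3*cos(t/3)/3:
  f_t(t,x)  = 5*x^3*sin(t/3)/9
  f_x(t,x)  = -5*x^2*cos(t/3)
  f_xx(t,x) = -10*x*cos(t/3)
Assemble drift = f_t + (1/2) f_xx = 5*x*(x^2*sin(t/3) - 9*cos(t/3))/9 and diffusion = f_x = -5*x^2*cos(t/3). Substituting x = B_t:
  d(-5*B_t^3*cos(t/3)/3) = (5*B_t*(B_t^2*sin(t/3) - 9*cos(t/3))/9) dt + (-5*B_t^2*cos(t/3)) dB_t.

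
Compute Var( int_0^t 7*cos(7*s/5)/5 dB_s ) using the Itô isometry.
Var = 49*t/50 + 7*sin(14*t/5)/20

The Itô integral of a deterministic integrand f(s) has mean 0 because each increment f(s) * (B_{s+ds} - B_s) has mean 0. By the Itô isometry:
  Var( int_0^t f(s) dB_s ) = E[ (int_0^t f(s) dB_s)^2 ] = int_0^t f(s)^2 ds.
Here f(s) = 7*cos(7*s/5)/5, so f(s)^2 = 49*cos(7*s/5)^2/25. Integrate:
  int_0^t (49*cos(7*s/5)^2/25) ds = 49*t/50 + 7*sin(14*t/5)/20.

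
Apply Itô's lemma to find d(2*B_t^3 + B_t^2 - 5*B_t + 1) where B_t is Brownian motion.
d(2*B_t^3 + B_t^2 - 5*B_t + 1) = (6*B_t + 1) dt + (6*B_t^2 + 2*B_t - 5) dB_t

Itô's formula for f(B_t) gives d f(B_t) = f'(B_t) dB_t + (1/2) f''(B_t) dt. Compute derivatives of f(x) = 2*x^3 + x^2 - 5*x + 1:
  f'(x)  = 6*x^2 + 2*x - 5
  f''(x) = 12*x + 2
Substitute x = B_t and multiply the f'' term by 1/2:
  drift     = (1/2) * (12*x + 2) evaluated at B_t = 6*B_t + 1
  diffusion = (6*x^2 + 2*x - 5) evaluated at B_t = 6*B_t^2 + 2*B_t - 5
Therefore d(2*B_t^3 + B_t^2 - 5*B_t + 1) = (6*B_t + 1) dt + (6*B_t^2 + 2*B_t - 5) dB_t.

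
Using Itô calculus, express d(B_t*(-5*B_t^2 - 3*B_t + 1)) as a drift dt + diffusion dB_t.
d(B_t*(-5*B_t^2 - 3*B_t + 1)) = (-15*B_t - 3) dt + (-15*B_t^2 - 6*B_t + 1) dB_t

Itô's formula for f(B_t) gives d f(B_t) = f'(B_t) dB_t + (1/2) f''(B_t) dt. Compute derivatives of f(x) = x*(-5*x^2 - 3*x + 1):
  f'(x)  = -15*x^2 - 6*x + 1
  f''(x) = -30*x - 6
Substitute x = B_t and multiply the f'' term by 1/2:
  drift     = (1/2) * (-30*x - 6) evaluated at B_t = -15*B_t - 3
  diffusion = (-15*x^2 - 6*x + 1) evaluated at B_t = -15*B_t^2 - 6*B_t + 1
Therefore d(B_t*(-5*B_t^2 - 3*B_t + 1)) = (-15*B_t - 3) dt + (-15*B_t^2 - 6*B_t + 1) dB_t.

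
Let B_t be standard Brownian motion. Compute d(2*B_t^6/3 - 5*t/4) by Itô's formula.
d(2*B_t^6/3 - 5*t/4) = (10*B_t^4 - 5/4) dt + (4*B_t^5) dB_t

Itô's formula for f(t, x): d f(t, B_t) = (f_t + (1/2) f_xx) dt + f_x dB_t. Compute partials of f(t, x) = -5*t/4 + 2*x^6/3:
  f_t(t,x)  = -5/4
  f_x(t,x)  = 4*x^5
  f_xx(t,x) = 20*x^4
Assemble drift = f_t + (1/2) f_xx = 10*x^4 - 5/4 and diffusion = f_x = 4*x^5. Substituting x = B_t:
  d(2*B_t^6/3 - 5*t/4) = (10*B_t^4 - 5/4) dt + (4*B_t^5) dB_t.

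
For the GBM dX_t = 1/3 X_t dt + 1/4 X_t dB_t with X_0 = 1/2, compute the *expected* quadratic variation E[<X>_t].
E[<X>_t] = 3*exp(35*t/48)/140 - 3/140

<X>_t = int_0^t ((1/4) * X_s)^2 ds. Taking expectation inside the integral: E[<X>_t] = (1/4)^2 * int_0^t E[X_s^2] ds. For GBM, E[X_s^2] = x_0^2 * exp((2 mu + sigma^2) s). Integrating:
  E[<X>_t] = (1/4)^2 * (1/2)^2 * (exp((2*(1/3) + (1/4)^2) t) - 1) / (2*(1/3) + (1/4)^2)
           = (1/4)^2 * (1/2)^2 * (exp((35/48) t) - 1) / (35/48) = 3*exp(35*t/48)/140 - 3/140.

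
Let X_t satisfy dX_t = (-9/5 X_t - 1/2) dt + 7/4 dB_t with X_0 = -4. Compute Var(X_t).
Var(X_t) = 245/288 - 245*exp(-18*t/5)/288

The variance V(t) = Var(X_t) satisfies V'(t) = 2 a V(t) + c^2 with V(0) = 0 (drift coefficient is linear in X, diffusion is constant). With a = -9/5, c = 7/4, the solution is
  V(t) = (c^2 / (2 a)) * (exp(2 a t) - 1)
       = ((7/4)^2 / (2*(-9/5))) * (exp((-18/5) t) - 1)
       = 245/288 - 245*exp(-18*t/5)/288.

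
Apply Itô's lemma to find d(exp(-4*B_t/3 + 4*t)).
d(exp(-4*B_t/3 + 4*t)) = (44*exp(-4*B_t/3 + 4*t)/9) dt + (-4*exp(-4*B_t/3 + 4*t)/3) dB_t

Itô's formula for f(t, x): d f(t, B_t) = (f_t + (1/2) f_xx) dt + f_x dB_t. Compute partials of f(t, x) = exp(4*t - 4*x/3):
  f_t(t,x)  = 4*exp(4*t - 4*x/3)
  f_x(t,x)  = -4*exp(4*t - 4*x/3)/3
  f_xx(t,x) = 16*exp(4*t - 4*x/3)/9
Assemble drift = f_t + (1/2) f_xx = 44*exp(4*t - 4*x/3)/9 and diffusion = f_x = -4*exp(4*t - 4*x/3)/3. Substituting x = B_t:
  d(exp(-4*B_t/3 + 4*t)) = (44*exp(-4*B_t/3 + 4*t)/9) dt + (-4*exp(-4*B_t/3 + 4*t)/3) dB_t.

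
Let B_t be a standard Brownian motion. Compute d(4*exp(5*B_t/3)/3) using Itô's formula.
d(4*exp(5*B_t/3)/3) = (50*exp(5*B_t/3)/27) dt + (20*exp(5*B_t/3)/9) dB_t

Itô's formula for f(B_t) gives d f(B_t) = f'(B_t) dB_t + (1/2) f''(B_t) dt. Compute derivatives of f(x) = 4*exp(5*x/3)/3:
  f'(x)  = 20*exp(5*x/3)/9
  f''(x) = 100*exp(5*x/3)/27
Substitute x = B_t and multiply the f'' term by 1/2:
  drift     = (1/2) * (100*exp(5*x/3)/27) evaluated at B_t = 50*exp(5*B_t/3)/27
  diffusion = (20*exp(5*x/3)/9) evaluated at B_t = 20*exp(5*B_t/3)/9
Therefore d(4*exp(5*B_t/3)/3) = (50*exp(5*B_t/3)/27) dt + (20*exp(5*B_t/3)/9) dB_t.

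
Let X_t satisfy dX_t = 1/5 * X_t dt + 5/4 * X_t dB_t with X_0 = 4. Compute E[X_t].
E[X_t] = 4*exp(t/5)

For GBM dX = mu X dt + sigma X dB with X_0 = x_0, apply Itô to Y = log X: dY = (mu - sigma^2/2) dt + sigma dB, so Y_t = log(x_0) + (mu - sigma^2/2) t + sigma B_t and hence X_t = x_0 * exp((mu - sigma^2/2) t + sigma B_t).
With mu = 1/5, sigma = 5/4, x_0 = 4, this gives:
  X_t = 4 * exp((-93/160) * t + (5/4) * B_t).
Since sigma*B_t ~ Normal(0, sigma^2 t), E[exp(sigma*B_t)] = exp(sigma^2 t / 2); so E[X_t] = x_0 * exp((mu - sigma^2/2) t) * exp(sigma^2 t / 2) = x_0 * exp(mu t) = 4*exp(t/5).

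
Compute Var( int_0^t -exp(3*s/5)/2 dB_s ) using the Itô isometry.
Var = 5*exp(6*t/5)/24 - 5/24

The Itô integral of a deterministic integrand f(s) has mean 0 because each increment f(s) * (B_{s+ds} - B_s) has mean 0. By the Itô isometry:
  Var( int_0^t f(s) dB_s ) = E[ (int_0^t f(s) dB_s)^2 ] = int_0^t f(s)^2 ds.
Here f(s) = -exp(3*s/5)/2, so f(s)^2 = exp(6*s/5)/4. Integrate:
  int_0^t (exp(6*s/5)/4) ds = 5*exp(6*t/5)/24 - 5/24.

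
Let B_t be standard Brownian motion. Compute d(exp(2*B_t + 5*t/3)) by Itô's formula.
d(exp(2*B_t + 5*t/3)) = (11*exp(2*B_t + 5*t/3)/3) dt + (2*exp(2*B_t + 5*t/3)) dB_t

Itô's formula for f(t, x): d f(t, B_t) = (f_t + (1/2) f_xx) dt + f_x dB_t. Compute partials of f(t, x) = exp(5*t/3 + 2*x):
  f_t(t,x)  = 5*exp(5*t/3 + 2*x)/3
  f_x(t,x)  = 2*exp(5*t/3 + 2*x)
  f_xx(t,x) = 4*exp(5*t/3 + 2*x)
Assemble drift = f_t + (1/2) f_xx = 11*exp(5*t/3 + 2*x)/3 and diffusion = f_x = 2*exp(5*t/3 + 2*x). Substituting x = B_t:
  d(exp(2*B_t + 5*t/3)) = (11*exp(2*B_t + 5*t/3)/3) dt + (2*exp(2*B_t + 5*t/3)) dB_t.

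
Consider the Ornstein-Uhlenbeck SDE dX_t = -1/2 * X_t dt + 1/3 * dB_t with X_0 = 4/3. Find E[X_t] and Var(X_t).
E[X_t] = 4*exp(-t/2)/3; Var(X_t) = (exp(t) - 1)*exp(-t)/9

The OU SDE dX = -theta X dt + sigma dB admits the integrating factor exp(theta t): d(exp(theta t) X_t) = sigma exp(theta t) dB_t. Integrating from 0 to t:
  X_t = x_0 * exp(-theta t) + sigma * int_0^t exp(-theta (t-s)) dB_s.
The Itô integral has mean 0 and (by the Itô isometry) variance sigma^2 * int_0^t exp(-2 theta (t - s)) ds = sigma^2 * (1 - exp(-2 theta t)) / (2 theta).
With theta = 1/2, sigma = 1/3, x_0 = 4/3:
  E[X_t] = 4/3 * exp(-1/2 t) = 4*exp(-t/2)/3
  Var(X_t) = (1/3)^2 * (1 - exp(-2*1/2 t)) / (2 * 1/2) = (exp(t) - 1)*exp(-t)/9.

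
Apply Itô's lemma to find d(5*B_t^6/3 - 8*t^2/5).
d(5*B_t^6/3 - 8*t^2/5) = (25*B_t^4 - 16*t/5) dt + (10*B_t^5) dB_t

Itô's formula for f(t, x): d f(t, B_t) = (f_t + (1/2) f_xx) dt + f_x dB_t. Compute partials of f(t, x) = -8*t^2/5 + 5*x^6/3:
  f_t(t,x)  = -16*t/5
  f_x(t,x)  = 10*x^5
  f_xx(t,x) = 50*x^4
Assemble drift = f_t + (1/2) f_xx = -16*t/5 + 25*x^4 and diffusion = f_x = 10*x^5. Substituting x = B_t:
  d(5*B_t^6/3 - 8*t^2/5) = (25*B_t^4 - 16*t/5) dt + (10*B_t^5) dB_t.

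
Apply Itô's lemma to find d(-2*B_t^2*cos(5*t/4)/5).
d(-2*B_t^2*cos(5*t/4)/5) = (B_t^2*sin(5*t/4)/2 - 2*cos(5*t/4)/5) dt + (-4*B_t*cos(5*t/4)/5) dB_t

Itô's formula for f(t, x): d f(t, B_t) = (f_t + (1/2) f_xx) dt + f_x dB_t. Compute partials of f(t, x) = -2*x^2*cos(5*t/4)/5:
  f_t(t,x)  = x^2*sin(5*t/4)/2
  f_x(t,x)  = -4*x*cos(5*t/4)/5
  f_xx(t,x) = -4*cos(5*t/4)/5
Assemble drift = f_t + (1/2) f_xx = x^2*sin(5*t/4)/2 - 2*cos(5*t/4)/5 and diffusion = f_x = -4*x*cos(5*t/4)/5. Substituting x = B_t:
  d(-2*B_t^2*cos(5*t/4)/5) = (B_t^2*sin(5*t/4)/2 - 2*cos(5*t/4)/5) dt + (-4*B_t*cos(5*t/4)/5) dB_t.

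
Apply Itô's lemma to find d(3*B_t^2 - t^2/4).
d(3*B_t^2 - t^2/4) = (3 - t/2) dt + (6*B_t) dB_t

Itô's formula for f(t, x): d f(t, B_t) = (f_t + (1/2) f_xx) dt + f_x dB_t. Compute partials of f(t, x) = -t^2/4 + 3*x^2:
  f_t(t,x)  = -t/2
  f_x(t,x)  = 6*x
  f_xx(t,x) = 6
Assemble drift = f_t + (1/2) f_xx = 3 - t/2 and diffusion = f_x = 6*x. Substituting x = B_t:
  d(3*B_t^2 - t^2/4) = (3 - t/2) dt + (6*B_t) dB_t.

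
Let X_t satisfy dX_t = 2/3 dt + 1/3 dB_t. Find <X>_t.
<X>_t = t/9

For an Itô process dX_t = a(t) dt + b(t) dB_t, the quadratic variation is <X>_t = int_0^t b(s)^2 ds (the drift term does not contribute). Here b(s) = 1/3, so
  b(s)^2 = 1/9.
Integrating from 0 to t:
  <X>_t = int_0^t (1/9) ds = t/9.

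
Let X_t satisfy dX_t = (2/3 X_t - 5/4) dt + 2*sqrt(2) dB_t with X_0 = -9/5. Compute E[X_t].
E[X_t] = 15/8 - 147*exp(2*t/3)/40

Taking expectations and using E[dB_t] = 0, the mean m(t) = E[X_t] satisfies the ODE m'(t) = a m(t) + b with m(0) = x_0. With a = 2/3, b = -5/4, x_0 = -9/5, the solution is
  m(t) = x_0 * exp(a t) + (b/a) * (exp(a t) - 1)
       = (-9/5) * exp((2/3) t) + ((-5/4)/(2/3)) * (exp((2/3) t) - 1)
       = 15/8 - 147*exp(2*t/3)/40.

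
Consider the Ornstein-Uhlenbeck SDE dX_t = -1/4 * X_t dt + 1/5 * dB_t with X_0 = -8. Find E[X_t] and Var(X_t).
E[X_t] = -8*exp(-t/4); Var(X_t) = 2/25 - 2*exp(-t/2)/25

The OU SDE dX = -theta X dt + sigma dB admits the integrating factor exp(theta t): d(exp(theta t) X_t) = sigma exp(theta t) dB_t. Integrating from 0 to t:
  X_t = x_0 * exp(-theta t) + sigma * int_0^t exp(-theta (t-s)) dB_s.
The Itô integral has mean 0 and (by the Itô isometry) variance sigma^2 * int_0^t exp(-2 theta (t - s)) ds = sigma^2 * (1 - exp(-2 theta t)) / (2 theta).
With theta = 1/4, sigma = 1/5, x_0 = -8:
  E[X_t] = -8 * exp(-1/4 t) = -8*exp(-t/4)
  Var(X_t) = (1/5)^2 * (1 - exp(-2*1/4 t)) / (2 * 1/4) = 2/25 - 2*exp(-t/2)/25.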